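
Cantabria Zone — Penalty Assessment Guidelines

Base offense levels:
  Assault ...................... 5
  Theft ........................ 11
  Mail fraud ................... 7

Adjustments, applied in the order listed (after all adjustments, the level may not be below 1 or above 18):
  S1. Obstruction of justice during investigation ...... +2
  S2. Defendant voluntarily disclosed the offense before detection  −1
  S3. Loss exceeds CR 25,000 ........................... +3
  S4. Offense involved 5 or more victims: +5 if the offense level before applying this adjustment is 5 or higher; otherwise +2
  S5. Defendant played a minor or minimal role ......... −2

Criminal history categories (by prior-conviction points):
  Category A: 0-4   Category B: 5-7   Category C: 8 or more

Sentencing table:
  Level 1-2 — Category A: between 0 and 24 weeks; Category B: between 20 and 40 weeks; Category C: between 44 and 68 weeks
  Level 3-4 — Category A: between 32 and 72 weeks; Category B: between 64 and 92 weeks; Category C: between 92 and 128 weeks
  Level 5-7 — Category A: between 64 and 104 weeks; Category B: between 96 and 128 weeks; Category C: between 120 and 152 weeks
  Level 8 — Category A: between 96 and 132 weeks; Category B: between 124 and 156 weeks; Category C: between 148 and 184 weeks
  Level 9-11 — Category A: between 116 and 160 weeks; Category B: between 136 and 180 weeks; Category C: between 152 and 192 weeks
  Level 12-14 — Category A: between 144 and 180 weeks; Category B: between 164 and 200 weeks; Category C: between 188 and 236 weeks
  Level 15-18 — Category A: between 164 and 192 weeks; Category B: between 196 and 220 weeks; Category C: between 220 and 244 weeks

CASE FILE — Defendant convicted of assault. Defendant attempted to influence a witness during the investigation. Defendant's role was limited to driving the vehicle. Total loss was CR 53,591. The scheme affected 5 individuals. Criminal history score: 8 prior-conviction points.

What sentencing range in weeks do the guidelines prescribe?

188-236 weeks

Base offense level for assault: 5.
S1 applies: 5 + 2 = 7.
S2 does not apply.
S3 applies: 7 + 3 = 10.
S4 applies (level before this adjustment is 10 ≥ 5, so +5): 10 + 5 = 15.
S5 applies: 15 − 2 = 13.
Final offense level: 13.
Criminal history: 8 prior points → Category C (8+).
Level 13 falls in the 12-14 band.
Grid: Level 12-14 × Category C = 188-236 weeks.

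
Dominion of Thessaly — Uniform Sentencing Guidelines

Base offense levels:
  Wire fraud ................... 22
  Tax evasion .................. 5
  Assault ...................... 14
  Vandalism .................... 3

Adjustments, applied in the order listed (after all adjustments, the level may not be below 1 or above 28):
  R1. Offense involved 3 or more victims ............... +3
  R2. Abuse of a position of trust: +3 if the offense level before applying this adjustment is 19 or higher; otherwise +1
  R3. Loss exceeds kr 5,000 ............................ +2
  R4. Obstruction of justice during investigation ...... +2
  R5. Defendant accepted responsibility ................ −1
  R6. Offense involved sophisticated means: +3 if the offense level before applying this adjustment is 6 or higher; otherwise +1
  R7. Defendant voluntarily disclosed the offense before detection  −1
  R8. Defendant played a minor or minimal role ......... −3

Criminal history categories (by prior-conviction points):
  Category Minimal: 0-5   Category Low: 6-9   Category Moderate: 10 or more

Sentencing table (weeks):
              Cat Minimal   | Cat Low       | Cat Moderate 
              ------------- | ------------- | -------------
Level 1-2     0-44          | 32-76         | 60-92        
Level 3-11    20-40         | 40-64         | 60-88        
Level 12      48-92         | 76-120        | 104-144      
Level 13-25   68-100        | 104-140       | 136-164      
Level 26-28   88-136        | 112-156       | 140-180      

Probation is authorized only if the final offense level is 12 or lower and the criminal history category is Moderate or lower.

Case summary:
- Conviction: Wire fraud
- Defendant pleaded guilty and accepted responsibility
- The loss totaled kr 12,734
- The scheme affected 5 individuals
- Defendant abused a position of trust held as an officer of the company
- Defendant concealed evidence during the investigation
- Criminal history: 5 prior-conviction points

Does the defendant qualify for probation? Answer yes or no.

Base offense level for wire fraud: 22.
R1 applies: 22 + 3 = 25.
R2 applies (level before this adjustment is 25 ≥ 19, so +3): 25 + 3 = 28.
R3 applies: 28 + 2 = 30.
R4 applies: 30 + 2 = 32.
R5 applies: 32 − 1 = 31.
R8 does not apply.
Level 31 exceeds the maximum of 28; capped at 28.
Final offense level: 28.
Criminal history: 5 prior points → Category Minimal (0-5).
Level 28 falls in the 26-28 band.
Grid: Level 26-28 × Category Minimal = 88-136 weeks.
Probation check: level 28 > 12 and category Minimal ≤ Moderate → not eligible.

No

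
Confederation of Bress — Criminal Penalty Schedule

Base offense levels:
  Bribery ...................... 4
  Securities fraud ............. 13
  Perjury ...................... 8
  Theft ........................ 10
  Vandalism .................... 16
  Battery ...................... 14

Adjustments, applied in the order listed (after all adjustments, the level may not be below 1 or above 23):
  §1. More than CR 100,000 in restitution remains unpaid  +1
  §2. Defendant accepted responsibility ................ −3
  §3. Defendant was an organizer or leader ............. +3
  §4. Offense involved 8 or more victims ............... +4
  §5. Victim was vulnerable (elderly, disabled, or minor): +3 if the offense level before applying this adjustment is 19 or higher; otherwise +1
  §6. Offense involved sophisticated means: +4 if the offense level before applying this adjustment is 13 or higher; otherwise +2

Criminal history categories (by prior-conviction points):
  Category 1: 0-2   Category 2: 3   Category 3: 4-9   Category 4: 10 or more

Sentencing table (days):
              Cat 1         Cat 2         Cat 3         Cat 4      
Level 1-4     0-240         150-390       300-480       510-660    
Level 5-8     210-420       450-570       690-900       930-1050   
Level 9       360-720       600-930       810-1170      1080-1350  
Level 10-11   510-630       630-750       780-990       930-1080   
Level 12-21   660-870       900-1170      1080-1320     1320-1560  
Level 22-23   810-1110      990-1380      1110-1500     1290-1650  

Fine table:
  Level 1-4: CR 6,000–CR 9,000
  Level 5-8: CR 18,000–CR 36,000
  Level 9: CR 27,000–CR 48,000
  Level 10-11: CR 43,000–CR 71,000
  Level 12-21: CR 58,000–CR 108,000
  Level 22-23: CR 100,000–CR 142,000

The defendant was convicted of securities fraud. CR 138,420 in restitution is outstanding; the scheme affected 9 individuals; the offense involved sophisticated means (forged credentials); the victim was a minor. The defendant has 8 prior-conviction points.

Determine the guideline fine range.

Base offense level for securities fraud: 13.
§1 applies: 13 + 1 = 14.
§4 applies: 14 + 4 = 18.
§5 applies (level before this adjustment is 18 < 19, so +1): 18 + 1 = 19.
§6 applies (level before this adjustment is 19 ≥ 13, so +4): 19 + 4 = 23.
Final offense level: 23.
Level 23 falls in the 22-23 band.
Fine table: Level 22-23 → CR 100,000–CR 142,000.

CR 100,000–CR 142,000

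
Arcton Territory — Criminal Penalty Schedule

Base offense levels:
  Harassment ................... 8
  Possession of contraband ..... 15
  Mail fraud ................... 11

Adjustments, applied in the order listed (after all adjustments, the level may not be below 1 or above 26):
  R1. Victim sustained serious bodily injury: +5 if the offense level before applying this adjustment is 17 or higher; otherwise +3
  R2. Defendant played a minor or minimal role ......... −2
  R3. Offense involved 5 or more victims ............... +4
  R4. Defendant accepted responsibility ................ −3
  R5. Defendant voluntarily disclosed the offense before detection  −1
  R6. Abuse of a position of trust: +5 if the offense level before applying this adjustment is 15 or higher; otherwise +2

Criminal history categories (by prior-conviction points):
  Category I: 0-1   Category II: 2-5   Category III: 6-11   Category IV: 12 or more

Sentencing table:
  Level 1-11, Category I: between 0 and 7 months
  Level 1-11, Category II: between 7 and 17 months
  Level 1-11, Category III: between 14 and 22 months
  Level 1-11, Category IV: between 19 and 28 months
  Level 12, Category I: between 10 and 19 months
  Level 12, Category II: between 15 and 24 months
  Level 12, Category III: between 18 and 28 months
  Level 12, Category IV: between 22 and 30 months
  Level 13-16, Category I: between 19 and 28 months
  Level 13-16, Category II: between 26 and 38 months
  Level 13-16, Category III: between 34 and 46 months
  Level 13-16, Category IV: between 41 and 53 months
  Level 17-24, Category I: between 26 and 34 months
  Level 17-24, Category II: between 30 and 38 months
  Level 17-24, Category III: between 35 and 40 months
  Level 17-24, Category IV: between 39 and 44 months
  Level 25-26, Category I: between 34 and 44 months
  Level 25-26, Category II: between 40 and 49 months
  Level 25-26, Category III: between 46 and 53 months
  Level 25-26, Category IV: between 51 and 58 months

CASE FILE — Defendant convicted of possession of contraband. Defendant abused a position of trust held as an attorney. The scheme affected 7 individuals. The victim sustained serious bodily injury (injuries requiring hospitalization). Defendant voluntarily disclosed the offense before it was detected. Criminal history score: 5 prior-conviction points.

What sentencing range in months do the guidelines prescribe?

Base offense level for possession of contraband: 15.
R1 applies (level before this adjustment is 15 < 17, so +3): 15 + 3 = 18.
R3 applies: 18 + 4 = 22.
R4 does not apply.
R5 applies: 22 − 1 = 21.
R6 applies (level before this adjustment is 21 ≥ 15, so +5): 21 + 5 = 26.
Final offense level: 26.
Criminal history: 5 prior points → Category II (2-5).
Level 26 falls in the 25-26 band.
Grid: Level 25-26 × Category II = 40-49 months.

40-49 months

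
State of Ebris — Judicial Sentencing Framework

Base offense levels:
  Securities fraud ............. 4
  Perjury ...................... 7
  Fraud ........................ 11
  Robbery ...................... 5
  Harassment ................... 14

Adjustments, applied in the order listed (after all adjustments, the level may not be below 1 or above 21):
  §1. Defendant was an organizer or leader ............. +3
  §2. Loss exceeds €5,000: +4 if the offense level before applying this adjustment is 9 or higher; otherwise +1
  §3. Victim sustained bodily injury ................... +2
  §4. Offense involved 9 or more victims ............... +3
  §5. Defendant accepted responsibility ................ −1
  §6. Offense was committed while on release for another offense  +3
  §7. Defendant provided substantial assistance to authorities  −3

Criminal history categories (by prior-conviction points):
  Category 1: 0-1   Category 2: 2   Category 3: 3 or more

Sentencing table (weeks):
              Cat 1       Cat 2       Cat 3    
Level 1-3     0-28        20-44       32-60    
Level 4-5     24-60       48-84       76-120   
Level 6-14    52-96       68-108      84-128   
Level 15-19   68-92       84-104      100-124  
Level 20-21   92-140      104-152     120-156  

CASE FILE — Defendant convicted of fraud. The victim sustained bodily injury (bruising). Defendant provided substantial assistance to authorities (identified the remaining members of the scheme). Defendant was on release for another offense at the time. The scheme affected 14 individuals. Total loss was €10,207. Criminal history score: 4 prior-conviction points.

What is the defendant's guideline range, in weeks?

Base offense level for fraud: 11.
§1 does not apply.
§2 applies (level before this adjustment is 11 ≥ 9, so +4): 11 + 4 = 15.
§3 applies: 15 + 2 = 17.
§4 applies: 17 + 3 = 20.
§5 does not apply.
§6 applies: 20 + 3 = 23.
§7 applies: 23 − 3 = 20.
Final offense level: 20.
Criminal history: 4 prior points → Category 3 (3+).
Level 20 falls in the 20-21 band.
Grid: Level 20-21 × Category 3 = 120-156 weeks.

120-156 weeks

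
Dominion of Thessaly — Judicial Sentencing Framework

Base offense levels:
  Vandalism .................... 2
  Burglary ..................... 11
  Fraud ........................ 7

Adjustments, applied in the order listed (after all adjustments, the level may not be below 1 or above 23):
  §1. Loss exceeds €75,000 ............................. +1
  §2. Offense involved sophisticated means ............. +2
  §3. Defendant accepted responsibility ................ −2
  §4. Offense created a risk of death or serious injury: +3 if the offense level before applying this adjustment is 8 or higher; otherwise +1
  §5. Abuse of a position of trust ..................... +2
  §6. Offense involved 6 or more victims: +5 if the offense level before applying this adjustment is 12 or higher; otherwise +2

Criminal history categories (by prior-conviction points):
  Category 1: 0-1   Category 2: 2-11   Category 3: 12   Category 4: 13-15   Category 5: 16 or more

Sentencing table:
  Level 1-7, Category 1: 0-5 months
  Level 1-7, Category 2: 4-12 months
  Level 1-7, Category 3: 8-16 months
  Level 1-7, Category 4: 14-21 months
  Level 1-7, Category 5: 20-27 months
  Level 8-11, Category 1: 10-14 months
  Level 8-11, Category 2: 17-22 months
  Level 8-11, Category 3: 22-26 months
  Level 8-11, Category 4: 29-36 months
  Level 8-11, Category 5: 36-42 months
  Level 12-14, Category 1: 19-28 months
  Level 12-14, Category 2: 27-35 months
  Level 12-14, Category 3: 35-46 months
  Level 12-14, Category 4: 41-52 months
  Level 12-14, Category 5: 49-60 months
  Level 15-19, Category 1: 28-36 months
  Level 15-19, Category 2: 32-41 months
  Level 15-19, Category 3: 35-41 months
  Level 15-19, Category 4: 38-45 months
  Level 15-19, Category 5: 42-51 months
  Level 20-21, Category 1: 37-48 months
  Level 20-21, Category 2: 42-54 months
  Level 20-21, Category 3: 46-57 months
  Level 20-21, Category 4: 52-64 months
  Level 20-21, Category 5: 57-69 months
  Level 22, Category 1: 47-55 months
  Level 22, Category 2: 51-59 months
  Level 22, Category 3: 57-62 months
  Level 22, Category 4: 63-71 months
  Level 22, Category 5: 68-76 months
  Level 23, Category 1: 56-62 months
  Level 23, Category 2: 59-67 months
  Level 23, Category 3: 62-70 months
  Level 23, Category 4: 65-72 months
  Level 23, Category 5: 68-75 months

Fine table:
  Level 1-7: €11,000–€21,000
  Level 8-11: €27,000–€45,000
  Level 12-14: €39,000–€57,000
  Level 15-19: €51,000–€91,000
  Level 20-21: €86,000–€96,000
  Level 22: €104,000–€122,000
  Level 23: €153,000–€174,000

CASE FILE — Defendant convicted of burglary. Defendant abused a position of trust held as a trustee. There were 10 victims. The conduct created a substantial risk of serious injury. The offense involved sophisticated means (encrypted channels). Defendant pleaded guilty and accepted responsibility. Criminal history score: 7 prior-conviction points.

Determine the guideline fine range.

€86,000–€96,000

Base offense level for burglary: 11.
§1 does not apply.
§2 applies: 11 + 2 = 13.
§3 applies: 13 − 2 = 11.
§4 applies (level before this adjustment is 11 ≥ 8, so +3): 11 + 3 = 14.
§5 applies: 14 + 2 = 16.
§6 applies (level before this adjustment is 16 ≥ 12, so +5): 16 + 5 = 21.
Final offense level: 21.
Level 21 falls in the 20-21 band.
Fine table: Level 20-21 → €86,000–€96,000.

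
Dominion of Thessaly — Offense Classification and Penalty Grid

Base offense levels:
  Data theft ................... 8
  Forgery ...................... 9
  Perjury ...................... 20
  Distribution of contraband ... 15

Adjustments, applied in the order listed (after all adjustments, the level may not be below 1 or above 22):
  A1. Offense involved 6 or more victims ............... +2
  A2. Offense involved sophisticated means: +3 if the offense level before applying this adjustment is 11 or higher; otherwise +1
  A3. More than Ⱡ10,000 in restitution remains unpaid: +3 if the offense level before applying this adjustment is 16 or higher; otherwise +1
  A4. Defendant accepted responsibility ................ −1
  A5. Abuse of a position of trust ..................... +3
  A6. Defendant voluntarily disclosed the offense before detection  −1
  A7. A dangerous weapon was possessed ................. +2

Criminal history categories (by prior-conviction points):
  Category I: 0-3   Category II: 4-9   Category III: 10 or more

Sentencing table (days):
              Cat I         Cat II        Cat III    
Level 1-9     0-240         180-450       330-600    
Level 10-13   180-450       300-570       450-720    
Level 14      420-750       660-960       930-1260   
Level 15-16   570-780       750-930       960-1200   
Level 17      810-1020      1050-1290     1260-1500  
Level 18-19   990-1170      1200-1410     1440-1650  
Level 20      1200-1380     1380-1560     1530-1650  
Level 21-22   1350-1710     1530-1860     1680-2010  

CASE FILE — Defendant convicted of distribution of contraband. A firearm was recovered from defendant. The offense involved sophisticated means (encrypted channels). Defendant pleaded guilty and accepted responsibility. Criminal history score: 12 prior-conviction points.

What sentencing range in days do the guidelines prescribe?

1440-1650 days

Base offense level for distribution of contraband: 15.
A1 does not apply.
A2 applies (level before this adjustment is 15 ≥ 11, so +3): 15 + 3 = 18.
A4 applies: 18 − 1 = 17.
A7 applies: 17 + 2 = 19.
Final offense level: 19.
Criminal history: 12 prior points → Category III (10+).
Level 19 falls in the 18-19 band.
Grid: Level 18-19 × Category III = 1440-1650 days.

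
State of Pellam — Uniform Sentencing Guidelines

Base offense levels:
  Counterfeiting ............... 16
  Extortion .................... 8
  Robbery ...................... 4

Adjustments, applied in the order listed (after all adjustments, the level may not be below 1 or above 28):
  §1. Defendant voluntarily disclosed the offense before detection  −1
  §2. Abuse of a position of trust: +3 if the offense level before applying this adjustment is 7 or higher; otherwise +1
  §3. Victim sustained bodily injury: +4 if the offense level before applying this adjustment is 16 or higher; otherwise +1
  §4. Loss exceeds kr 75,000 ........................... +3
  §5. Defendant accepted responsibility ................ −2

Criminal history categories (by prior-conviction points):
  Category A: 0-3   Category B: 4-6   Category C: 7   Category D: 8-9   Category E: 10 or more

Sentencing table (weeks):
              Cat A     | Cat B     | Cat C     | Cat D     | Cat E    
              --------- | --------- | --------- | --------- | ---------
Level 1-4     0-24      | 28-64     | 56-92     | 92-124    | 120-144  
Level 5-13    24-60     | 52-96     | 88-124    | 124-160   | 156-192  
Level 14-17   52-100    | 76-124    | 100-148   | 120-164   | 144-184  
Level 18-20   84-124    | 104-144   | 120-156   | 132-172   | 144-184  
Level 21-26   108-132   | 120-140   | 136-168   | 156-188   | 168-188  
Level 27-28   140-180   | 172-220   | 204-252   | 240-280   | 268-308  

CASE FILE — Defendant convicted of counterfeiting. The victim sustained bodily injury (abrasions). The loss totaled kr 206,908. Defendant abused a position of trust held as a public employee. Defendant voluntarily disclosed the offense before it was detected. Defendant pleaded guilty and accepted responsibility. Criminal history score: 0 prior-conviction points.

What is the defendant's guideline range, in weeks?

Base offense level for counterfeiting: 16.
§1 applies: 16 − 1 = 15.
§2 applies (level before this adjustment is 15 ≥ 7, so +3): 15 + 3 = 18.
§3 applies (level before this adjustment is 18 ≥ 16, so +4): 18 + 4 = 22.
§4 applies: 22 + 3 = 25.
§5 applies: 25 − 2 = 23.
Final offense level: 23.
Criminal history: 0 prior points → Category A (0-3).
Level 23 falls in the 21-26 band.
Grid: Level 21-26 × Category A = 108-132 weeks.

108-132 weeks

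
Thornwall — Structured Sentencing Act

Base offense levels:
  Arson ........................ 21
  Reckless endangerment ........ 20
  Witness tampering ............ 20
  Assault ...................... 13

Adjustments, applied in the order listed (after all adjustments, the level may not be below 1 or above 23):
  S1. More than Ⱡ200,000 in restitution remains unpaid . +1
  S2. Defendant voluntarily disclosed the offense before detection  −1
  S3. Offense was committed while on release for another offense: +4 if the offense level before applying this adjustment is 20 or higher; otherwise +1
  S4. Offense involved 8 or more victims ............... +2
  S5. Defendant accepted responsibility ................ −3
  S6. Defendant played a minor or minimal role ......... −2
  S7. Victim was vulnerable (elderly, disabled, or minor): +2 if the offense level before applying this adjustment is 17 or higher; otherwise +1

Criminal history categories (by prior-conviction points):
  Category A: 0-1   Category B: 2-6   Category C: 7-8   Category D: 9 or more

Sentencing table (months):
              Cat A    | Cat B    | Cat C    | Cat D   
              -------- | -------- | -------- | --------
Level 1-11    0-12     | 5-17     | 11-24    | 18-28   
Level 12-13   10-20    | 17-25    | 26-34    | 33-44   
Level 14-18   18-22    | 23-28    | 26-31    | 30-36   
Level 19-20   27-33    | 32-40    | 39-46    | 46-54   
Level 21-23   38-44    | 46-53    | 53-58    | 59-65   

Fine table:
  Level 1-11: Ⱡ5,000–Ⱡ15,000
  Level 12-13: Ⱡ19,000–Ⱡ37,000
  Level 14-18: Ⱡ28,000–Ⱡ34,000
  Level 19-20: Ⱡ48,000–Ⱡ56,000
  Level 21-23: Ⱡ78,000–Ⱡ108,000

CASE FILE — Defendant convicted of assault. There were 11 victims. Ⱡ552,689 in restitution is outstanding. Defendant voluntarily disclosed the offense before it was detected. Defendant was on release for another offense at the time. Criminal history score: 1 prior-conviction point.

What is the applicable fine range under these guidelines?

Base offense level for assault: 13.
S1 applies: 13 + 1 = 14.
S2 applies: 14 − 1 = 13.
S3 applies (level before this adjustment is 13 < 20, so +1): 13 + 1 = 14.
S4 applies: 14 + 2 = 16.
S5 does not apply.
Final offense level: 16.
Level 16 falls in the 14-18 band.
Fine table: Level 14-18 → Ⱡ28,000–Ⱡ34,000.

Ⱡ28,000–Ⱡ34,000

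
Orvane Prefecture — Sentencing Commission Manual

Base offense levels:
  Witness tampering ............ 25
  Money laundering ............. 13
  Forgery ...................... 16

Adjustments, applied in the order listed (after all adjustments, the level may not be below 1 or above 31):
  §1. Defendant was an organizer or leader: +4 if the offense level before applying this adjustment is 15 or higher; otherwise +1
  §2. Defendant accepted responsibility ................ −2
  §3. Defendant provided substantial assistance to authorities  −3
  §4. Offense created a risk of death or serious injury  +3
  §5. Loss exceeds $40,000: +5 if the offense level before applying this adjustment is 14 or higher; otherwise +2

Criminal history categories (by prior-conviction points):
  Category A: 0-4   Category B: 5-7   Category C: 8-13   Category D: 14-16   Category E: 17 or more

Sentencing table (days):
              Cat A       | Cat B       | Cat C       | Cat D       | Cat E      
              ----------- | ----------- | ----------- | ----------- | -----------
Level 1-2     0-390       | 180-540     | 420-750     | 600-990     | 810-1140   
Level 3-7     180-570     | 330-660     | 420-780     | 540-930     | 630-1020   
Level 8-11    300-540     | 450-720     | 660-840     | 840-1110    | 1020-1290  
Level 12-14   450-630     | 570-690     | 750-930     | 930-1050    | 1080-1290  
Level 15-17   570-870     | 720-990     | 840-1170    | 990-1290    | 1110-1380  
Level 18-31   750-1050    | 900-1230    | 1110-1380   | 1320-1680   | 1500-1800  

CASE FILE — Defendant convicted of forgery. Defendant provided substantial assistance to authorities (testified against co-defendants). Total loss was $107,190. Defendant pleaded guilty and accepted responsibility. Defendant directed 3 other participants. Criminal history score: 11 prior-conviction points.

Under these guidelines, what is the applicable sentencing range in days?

Base offense level for forgery: 16.
§1 applies (level before this adjustment is 16 ≥ 15, so +4): 16 + 4 = 20.
§2 applies: 20 − 2 = 18.
§3 applies: 18 − 3 = 15.
§5 applies (level before this adjustment is 15 ≥ 14, so +5): 15 + 5 = 20.
Final offense level: 20.
Criminal history: 11 prior points → Category C (8-13).
Level 20 falls in the 18-31 band.
Grid: Level 18-31 × Category C = 1110-1380 days.

1110-1380 days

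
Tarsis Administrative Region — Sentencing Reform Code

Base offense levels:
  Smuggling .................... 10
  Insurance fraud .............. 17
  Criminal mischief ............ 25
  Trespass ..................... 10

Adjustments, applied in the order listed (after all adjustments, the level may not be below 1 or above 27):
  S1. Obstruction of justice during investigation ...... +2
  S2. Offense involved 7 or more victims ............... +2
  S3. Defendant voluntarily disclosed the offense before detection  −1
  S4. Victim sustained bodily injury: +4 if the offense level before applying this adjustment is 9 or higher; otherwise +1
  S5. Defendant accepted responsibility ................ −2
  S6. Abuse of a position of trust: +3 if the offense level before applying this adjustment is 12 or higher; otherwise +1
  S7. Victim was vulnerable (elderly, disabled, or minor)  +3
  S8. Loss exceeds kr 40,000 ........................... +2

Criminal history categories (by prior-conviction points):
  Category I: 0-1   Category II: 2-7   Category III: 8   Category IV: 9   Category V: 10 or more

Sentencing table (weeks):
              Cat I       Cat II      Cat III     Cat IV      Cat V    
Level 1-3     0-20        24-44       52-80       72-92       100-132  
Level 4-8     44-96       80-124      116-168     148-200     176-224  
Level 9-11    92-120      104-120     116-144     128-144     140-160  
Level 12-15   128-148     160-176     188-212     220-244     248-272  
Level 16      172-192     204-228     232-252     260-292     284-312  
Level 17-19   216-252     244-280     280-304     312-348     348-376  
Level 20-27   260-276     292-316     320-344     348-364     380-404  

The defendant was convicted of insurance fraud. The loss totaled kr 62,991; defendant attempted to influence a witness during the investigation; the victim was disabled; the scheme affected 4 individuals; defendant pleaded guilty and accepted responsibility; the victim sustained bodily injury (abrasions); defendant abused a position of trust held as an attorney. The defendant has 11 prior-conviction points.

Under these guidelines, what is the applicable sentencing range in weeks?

Base offense level for insurance fraud: 17.
S1 applies: 17 + 2 = 19.
S2 does not apply.
S3 does not apply.
S4 applies (level before this adjustment is 19 ≥ 9, so +4): 19 + 4 = 23.
S5 applies: 23 − 2 = 21.
S6 applies (level before this adjustment is 21 ≥ 12, so +3): 21 + 3 = 24.
S7 applies: 24 + 3 = 27.
S8 applies: 27 + 2 = 29.
Level 29 exceeds the maximum of 27; capped at 27.
Final offense level: 27.
Criminal history: 11 prior points → Category V (10+).
Level 27 falls in the 20-27 band.
Grid: Level 20-27 × Category V = 380-404 weeks.

380-404 weeks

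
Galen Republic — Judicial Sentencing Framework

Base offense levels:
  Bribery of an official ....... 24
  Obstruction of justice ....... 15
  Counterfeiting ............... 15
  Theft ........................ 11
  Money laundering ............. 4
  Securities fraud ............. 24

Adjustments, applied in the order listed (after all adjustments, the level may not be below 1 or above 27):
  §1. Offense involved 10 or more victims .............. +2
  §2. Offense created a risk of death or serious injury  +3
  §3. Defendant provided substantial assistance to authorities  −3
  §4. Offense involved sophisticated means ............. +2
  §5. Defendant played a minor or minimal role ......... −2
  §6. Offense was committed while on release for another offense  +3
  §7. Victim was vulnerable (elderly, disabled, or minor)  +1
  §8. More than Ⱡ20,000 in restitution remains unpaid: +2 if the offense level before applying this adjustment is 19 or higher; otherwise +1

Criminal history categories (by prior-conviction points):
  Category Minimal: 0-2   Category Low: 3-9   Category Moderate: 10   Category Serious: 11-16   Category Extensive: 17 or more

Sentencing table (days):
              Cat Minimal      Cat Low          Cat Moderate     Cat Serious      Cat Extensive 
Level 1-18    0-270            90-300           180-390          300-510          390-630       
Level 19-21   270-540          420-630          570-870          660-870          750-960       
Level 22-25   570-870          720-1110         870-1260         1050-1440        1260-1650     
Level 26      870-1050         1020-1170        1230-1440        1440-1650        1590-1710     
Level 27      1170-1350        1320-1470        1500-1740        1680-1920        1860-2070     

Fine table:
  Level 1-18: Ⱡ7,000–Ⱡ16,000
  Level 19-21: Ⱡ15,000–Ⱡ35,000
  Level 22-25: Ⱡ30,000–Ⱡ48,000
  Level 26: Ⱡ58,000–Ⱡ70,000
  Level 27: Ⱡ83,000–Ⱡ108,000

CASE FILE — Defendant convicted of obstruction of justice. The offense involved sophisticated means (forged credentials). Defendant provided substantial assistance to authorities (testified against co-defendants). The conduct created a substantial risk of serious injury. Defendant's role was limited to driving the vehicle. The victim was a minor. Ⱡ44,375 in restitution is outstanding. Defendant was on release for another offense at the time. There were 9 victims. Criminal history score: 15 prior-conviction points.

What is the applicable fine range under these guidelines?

Base offense level for obstruction of justice: 15.
§1 does not apply.
§2 applies: 15 + 3 = 18.
§3 applies: 18 − 3 = 15.
§4 applies: 15 + 2 = 17.
§5 applies: 17 − 2 = 15.
§6 applies: 15 + 3 = 18.
§7 applies: 18 + 1 = 19.
§8 applies (level before this adjustment is 19 ≥ 19, so +2): 19 + 2 = 21.
Final offense level: 21.
Level 21 falls in the 19-21 band.
Fine table: Level 19-21 → Ⱡ15,000–Ⱡ35,000.

Ⱡ15,000–Ⱡ35,000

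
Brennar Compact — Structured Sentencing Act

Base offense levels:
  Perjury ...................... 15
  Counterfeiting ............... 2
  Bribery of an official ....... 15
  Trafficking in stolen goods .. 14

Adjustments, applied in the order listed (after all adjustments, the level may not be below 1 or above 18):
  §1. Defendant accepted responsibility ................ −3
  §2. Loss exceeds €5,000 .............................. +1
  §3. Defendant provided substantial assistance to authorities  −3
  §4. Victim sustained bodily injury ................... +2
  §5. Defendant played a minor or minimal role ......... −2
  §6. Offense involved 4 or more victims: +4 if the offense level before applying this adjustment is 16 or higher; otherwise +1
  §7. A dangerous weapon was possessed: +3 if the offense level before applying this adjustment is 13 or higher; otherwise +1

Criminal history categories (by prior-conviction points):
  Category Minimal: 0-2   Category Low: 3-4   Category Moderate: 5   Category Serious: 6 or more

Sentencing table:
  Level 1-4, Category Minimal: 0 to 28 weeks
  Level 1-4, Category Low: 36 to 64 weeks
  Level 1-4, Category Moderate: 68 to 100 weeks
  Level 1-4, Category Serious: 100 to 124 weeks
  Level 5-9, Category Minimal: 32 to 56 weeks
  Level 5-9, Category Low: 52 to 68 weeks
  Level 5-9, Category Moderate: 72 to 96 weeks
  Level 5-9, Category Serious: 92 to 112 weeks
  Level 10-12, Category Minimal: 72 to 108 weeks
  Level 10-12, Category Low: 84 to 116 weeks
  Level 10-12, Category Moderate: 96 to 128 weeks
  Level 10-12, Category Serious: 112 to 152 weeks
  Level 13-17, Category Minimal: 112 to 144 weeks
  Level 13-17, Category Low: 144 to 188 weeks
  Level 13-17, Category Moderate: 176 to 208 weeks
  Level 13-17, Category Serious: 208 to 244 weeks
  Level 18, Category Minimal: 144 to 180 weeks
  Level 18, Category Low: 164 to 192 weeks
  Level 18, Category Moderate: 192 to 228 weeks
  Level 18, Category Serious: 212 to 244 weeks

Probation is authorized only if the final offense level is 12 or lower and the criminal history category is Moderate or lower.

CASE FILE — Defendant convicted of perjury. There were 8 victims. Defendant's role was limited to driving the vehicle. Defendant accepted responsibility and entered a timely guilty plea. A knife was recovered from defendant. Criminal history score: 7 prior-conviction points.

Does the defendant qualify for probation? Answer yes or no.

Base offense level for perjury: 15.
§1 applies: 15 − 3 = 12.
§2 does not apply.
§3 does not apply.
§5 applies: 12 − 2 = 10.
§6 applies (level before this adjustment is 10 < 16, so +1): 10 + 1 = 11.
§7 applies (level before this adjustment is 11 < 13, so +1): 11 + 1 = 12.
Final offense level: 12.
Criminal history: 7 prior points → Category Serious (6+).
Level 12 falls in the 10-12 band.
Grid: Level 10-12 × Category Serious = 112-152 weeks.
Probation check: level 12 ≤ 12 and category Serious > Moderate → not eligible.

No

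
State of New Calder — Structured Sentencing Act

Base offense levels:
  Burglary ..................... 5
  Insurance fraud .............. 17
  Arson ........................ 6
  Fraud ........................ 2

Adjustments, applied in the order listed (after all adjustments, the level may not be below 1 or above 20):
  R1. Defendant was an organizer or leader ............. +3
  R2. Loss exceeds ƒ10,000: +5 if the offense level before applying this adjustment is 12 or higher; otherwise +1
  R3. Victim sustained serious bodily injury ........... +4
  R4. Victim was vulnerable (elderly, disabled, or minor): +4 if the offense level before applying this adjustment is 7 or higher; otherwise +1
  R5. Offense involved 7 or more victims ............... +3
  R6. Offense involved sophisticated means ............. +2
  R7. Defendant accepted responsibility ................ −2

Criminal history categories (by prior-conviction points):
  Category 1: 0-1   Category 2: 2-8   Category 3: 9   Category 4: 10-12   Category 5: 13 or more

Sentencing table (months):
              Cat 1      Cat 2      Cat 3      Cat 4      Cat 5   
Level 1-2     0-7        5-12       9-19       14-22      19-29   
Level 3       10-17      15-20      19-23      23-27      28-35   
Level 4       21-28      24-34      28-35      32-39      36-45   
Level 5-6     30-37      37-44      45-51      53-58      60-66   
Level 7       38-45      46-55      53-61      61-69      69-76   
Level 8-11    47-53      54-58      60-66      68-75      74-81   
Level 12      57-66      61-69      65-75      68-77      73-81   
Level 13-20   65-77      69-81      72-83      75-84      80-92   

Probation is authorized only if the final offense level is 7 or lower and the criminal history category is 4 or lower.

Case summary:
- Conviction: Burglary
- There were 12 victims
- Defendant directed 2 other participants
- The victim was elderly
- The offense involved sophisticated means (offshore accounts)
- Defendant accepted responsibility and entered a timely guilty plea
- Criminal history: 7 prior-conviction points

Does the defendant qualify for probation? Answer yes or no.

No

Base offense level for burglary: 5.
R1 applies: 5 + 3 = 8.
R4 applies (level before this adjustment is 8 ≥ 7, so +4): 8 + 4 = 12.
R5 applies: 12 + 3 = 15.
R6 applies: 15 + 2 = 17.
R7 applies: 17 − 2 = 15.
Final offense level: 15.
Criminal history: 7 prior points → Category 2 (2-8).
Level 15 falls in the 13-20 band.
Grid: Level 13-20 × Category 2 = 69-81 months.
Probation check: level 15 > 7 and category 2 ≤ 4 → not eligible.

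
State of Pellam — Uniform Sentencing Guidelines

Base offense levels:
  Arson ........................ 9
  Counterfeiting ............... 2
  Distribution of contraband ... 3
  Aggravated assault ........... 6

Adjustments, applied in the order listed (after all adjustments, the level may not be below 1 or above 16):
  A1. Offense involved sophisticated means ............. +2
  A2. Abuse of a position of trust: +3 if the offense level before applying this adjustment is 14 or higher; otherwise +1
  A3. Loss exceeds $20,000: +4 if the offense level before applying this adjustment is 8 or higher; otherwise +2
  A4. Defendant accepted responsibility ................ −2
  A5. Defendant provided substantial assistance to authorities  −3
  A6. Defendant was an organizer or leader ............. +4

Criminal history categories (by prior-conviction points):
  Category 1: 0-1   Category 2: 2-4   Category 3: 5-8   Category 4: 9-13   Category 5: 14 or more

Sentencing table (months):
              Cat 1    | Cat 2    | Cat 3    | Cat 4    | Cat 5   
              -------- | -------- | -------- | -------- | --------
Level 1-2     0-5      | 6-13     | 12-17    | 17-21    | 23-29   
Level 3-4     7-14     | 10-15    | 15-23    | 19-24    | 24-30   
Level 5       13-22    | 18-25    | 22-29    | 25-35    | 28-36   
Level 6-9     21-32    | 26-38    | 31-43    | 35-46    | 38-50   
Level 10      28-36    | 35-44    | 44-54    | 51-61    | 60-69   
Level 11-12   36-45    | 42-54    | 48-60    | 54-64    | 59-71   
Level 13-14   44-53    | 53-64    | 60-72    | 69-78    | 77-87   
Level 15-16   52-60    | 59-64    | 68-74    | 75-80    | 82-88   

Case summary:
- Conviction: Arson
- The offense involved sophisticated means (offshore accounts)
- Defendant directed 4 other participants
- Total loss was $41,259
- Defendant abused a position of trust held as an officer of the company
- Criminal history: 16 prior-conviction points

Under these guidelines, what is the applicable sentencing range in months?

82-88 months

Base offense level for arson: 9.
A1 applies: 9 + 2 = 11.
A2 applies (level before this adjustment is 11 < 14, so +1): 11 + 1 = 12.
A3 applies (level before this adjustment is 12 ≥ 8, so +4): 12 + 4 = 16.
A4 does not apply.
A5 does not apply.
A6 applies: 16 + 4 = 20.
Level 20 exceeds the maximum of 16; capped at 16.
Final offense level: 16.
Criminal history: 16 prior points → Category 5 (14+).
Level 16 falls in the 15-16 band.
Grid: Level 15-16 × Category 5 = 82-88 months.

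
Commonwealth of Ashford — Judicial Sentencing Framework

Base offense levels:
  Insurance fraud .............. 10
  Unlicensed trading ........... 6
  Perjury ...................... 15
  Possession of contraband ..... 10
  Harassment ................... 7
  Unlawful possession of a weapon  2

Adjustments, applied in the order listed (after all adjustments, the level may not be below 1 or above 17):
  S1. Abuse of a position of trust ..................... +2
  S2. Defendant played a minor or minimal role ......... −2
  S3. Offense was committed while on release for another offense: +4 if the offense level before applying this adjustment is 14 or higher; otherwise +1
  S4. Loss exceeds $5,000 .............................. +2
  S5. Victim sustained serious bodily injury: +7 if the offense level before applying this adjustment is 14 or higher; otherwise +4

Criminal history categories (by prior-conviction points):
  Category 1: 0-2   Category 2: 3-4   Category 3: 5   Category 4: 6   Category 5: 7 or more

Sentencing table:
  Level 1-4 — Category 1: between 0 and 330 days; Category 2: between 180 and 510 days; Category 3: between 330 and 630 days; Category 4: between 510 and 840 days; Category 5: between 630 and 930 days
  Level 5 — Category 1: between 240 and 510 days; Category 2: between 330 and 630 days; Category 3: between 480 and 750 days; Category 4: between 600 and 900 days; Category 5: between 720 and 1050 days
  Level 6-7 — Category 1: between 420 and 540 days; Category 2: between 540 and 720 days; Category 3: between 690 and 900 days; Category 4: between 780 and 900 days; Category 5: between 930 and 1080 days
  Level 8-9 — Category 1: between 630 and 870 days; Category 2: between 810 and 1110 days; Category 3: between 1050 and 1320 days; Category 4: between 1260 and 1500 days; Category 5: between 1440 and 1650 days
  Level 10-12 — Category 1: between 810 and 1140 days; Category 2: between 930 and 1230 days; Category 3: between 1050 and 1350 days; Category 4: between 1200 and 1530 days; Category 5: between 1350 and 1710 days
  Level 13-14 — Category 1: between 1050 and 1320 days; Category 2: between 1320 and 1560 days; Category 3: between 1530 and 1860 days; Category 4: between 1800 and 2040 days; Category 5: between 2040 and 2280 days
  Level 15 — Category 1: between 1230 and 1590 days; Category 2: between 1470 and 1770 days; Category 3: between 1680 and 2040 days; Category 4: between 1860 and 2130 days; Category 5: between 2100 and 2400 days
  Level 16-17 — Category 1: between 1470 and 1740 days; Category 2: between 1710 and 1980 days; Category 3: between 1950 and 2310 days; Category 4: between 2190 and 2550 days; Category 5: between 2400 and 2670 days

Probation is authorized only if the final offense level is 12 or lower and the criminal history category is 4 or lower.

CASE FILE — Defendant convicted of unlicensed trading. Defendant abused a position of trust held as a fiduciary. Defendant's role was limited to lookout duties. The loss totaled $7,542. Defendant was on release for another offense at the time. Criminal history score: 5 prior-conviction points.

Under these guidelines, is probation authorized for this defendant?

Yes

Base offense level for unlicensed trading: 6.
S1 applies: 6 + 2 = 8.
S2 applies: 8 − 2 = 6.
S3 applies (level before this adjustment is 6 < 14, so +1): 6 + 1 = 7.
S4 applies: 7 + 2 = 9.
S5 does not apply.
Final offense level: 9.
Criminal history: 5 prior points → Category 3 (5).
Level 9 falls in the 8-9 band.
Grid: Level 8-9 × Category 3 = 1050-1320 days.
Probation check: level 9 ≤ 12 and category 3 ≤ 4 → eligible.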